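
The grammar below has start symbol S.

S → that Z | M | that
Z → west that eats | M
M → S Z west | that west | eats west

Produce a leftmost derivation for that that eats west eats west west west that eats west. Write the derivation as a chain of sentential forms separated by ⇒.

S ⇒ M ⇒ S Z west ⇒ that Z Z west ⇒ that M Z west ⇒ that S Z west Z west ⇒ that that Z Z west Z west ⇒ that that M Z west Z west ⇒ that that eats west Z west Z west ⇒ that that eats west M west Z west ⇒ that that eats west eats west west Z west ⇒ that that eats west eats west west west that eats west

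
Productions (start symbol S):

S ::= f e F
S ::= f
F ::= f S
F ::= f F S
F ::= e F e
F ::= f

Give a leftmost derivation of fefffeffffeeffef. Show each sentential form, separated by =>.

S => feF => fefFS => feffSS => fefffeFS => fefffefFSS => fefffeffSSS => fefffefffSS => fefffeffffeFS => fefffeffffeeFeS => fefffeffffeefSeS => fefffeffffeeffeS => fefffeffffeeffef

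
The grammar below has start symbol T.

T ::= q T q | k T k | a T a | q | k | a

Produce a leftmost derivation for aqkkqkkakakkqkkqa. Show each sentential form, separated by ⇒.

T ⇒ aTa ⇒ aqTqa ⇒ aqkTkqa ⇒ aqkkTkkqa ⇒ aqkkqTqkkqa ⇒ aqkkqkTkqkkqa ⇒ aqkkqkkTkkqkkqa ⇒ aqkkqkkaTakkqkkqa ⇒ aqkkqkkakakkqkkqa

T ⇒ aTa   [T ::= a T a]
aTa ⇒ aqTqa   [T ::= q T q]
aqTqa ⇒ aqkTkqa   [T ::= k T k]
aqkTkqa ⇒ aqkkTkkqa   [T ::= k T k]
aqkkTkkqa ⇒ aqkkqTqkkqa   [T ::= q T q]
aqkkqTqkkqa ⇒ aqkkqkTkqkkqa   [T ::= k T k]
aqkkqkTkqkkqa ⇒ aqkkqkkTkkqkkqa   [T ::= k T k]
aqkkqkkTkkqkkqa ⇒ aqkkqkkaTakkqkkqa   [T ::= a T a]
aqkkqkkaTakkqkkqa ⇒ aqkkqkkakakkqkkqa   [T ::= k]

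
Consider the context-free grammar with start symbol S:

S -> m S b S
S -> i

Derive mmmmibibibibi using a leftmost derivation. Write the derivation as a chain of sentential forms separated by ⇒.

S ⇒ mSbS   [S -> m S b S]
mSbS ⇒ mmSbSbS   [S -> m S b S]
mmSbSbS ⇒ mmmSbSbSbS   [S -> m S b S]
mmmSbSbSbS ⇒ mmmmSbSbSbSbS   [S -> m S b S]
mmmmSbSbSbSbS ⇒ mmmmibSbSbSbS   [S -> i]
mmmmibSbSbSbS ⇒ mmmmibibSbSbS   [S -> i]
mmmmibibSbSbS ⇒ mmmmibibibSbS   [S -> i]
mmmmibibibSbS ⇒ mmmmibibibibS   [S -> i]
mmmmibibibibS ⇒ mmmmibibibibi   [S -> i]

S ⇒ mSbS ⇒ mmSbSbS ⇒ mmmSbSbSbS ⇒ mmmmSbSbSbSbS ⇒ mmmmibSbSbSbS ⇒ mmmmibibSbSbS ⇒ mmmmibibibSbS ⇒ mmmmibibibibS ⇒ mmmmibibibibi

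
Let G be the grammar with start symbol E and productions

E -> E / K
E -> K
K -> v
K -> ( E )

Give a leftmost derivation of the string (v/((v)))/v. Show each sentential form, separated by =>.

E => E/K => K/K => (E)/K => (E/K)/K => (K/K)/K => (v/K)/K => (v/(E))/K => (v/(K))/K => (v/((E)))/K => (v/((K)))/K => (v/((v)))/K => (v/((v)))/v

E => E/K   [E -> E / K]
E/K => K/K   [E -> K]
K/K => (E)/K   [K -> ( E )]
(E)/K => (E/K)/K   [E -> E / K]
(E/K)/K => (K/K)/K   [E -> K]
(K/K)/K => (v/K)/K   [K -> v]
(v/K)/K => (v/(E))/K   [K -> ( E )]
(v/(E))/K => (v/(K))/K   [E -> K]
(v/(K))/K => (v/((E)))/K   [K -> ( E )]
(v/((E)))/K => (v/((K)))/K   [E -> K]
(v/((K)))/K => (v/((v)))/K   [K -> v]
(v/((v)))/K => (v/((v)))/v   [K -> v]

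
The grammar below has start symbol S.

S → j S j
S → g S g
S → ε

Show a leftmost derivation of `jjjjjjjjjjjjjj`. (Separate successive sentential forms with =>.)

S => jSj => jjSjj => jjjSjjj => jjjjSjjjj => jjjjjSjjjjj => jjjjjjSjjjjjj => jjjjjjjSjjjjjjj => jjjjjjjjjjjjjj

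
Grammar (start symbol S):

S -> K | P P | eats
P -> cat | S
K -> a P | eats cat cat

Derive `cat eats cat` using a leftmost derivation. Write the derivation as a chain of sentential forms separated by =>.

S => P P   [S -> P P]
P P => S P   [P -> S]
S P => P P P   [S -> P P]
P P P => cat P P   [P -> cat]
cat P P => cat S P   [P -> S]
cat S P => cat eats P   [S -> eats]
cat eats P => cat eats cat   [P -> cat]

S => P P => S P => P P P => cat P P => cat S P => cat eats P => cat eats cat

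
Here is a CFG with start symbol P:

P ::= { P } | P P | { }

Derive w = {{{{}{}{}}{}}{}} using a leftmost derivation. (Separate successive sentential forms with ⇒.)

P ⇒ {P} ⇒ {PP} ⇒ {{P}P} ⇒ {{PP}P} ⇒ {{{P}P}P} ⇒ {{{PP}P}P} ⇒ {{{PPP}P}P} ⇒ {{{{}PP}P}P} ⇒ {{{{}{}P}P}P} ⇒ {{{{}{}{}}P}P} ⇒ {{{{}{}{}}{}}P} ⇒ {{{{}{}{}}{}}{}}

P ⇒ {P}   [P ::= { P }]
{P} ⇒ {PP}   [P ::= P P]
{PP} ⇒ {{P}P}   [P ::= { P }]
{{P}P} ⇒ {{PP}P}   [P ::= P P]
{{PP}P} ⇒ {{{P}P}P}   [P ::= { P }]
{{{P}P}P} ⇒ {{{PP}P}P}   [P ::= P P]
{{{PP}P}P} ⇒ {{{PPP}P}P}   [P ::= P P]
{{{PPP}P}P} ⇒ {{{{}PP}P}P}   [P ::= { }]
{{{{}PP}P}P} ⇒ {{{{}{}P}P}P}   [P ::= { }]
{{{{}{}P}P}P} ⇒ {{{{}{}{}}P}P}   [P ::= { }]
{{{{}{}{}}P}P} ⇒ {{{{}{}{}}{}}P}   [P ::= { }]
{{{{}{}{}}{}}P} ⇒ {{{{}{}{}}{}}{}}   [P ::= { }]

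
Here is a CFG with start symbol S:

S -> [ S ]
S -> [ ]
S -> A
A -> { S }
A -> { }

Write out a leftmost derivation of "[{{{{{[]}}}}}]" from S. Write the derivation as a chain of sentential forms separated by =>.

S => [S] => [A] => [{S}] => [{A}] => [{{S}}] => [{{A}}] => [{{{S}}}] => [{{{A}}}] => [{{{{S}}}}] => [{{{{A}}}}] => [{{{{{S}}}}}] => [{{{{{[]}}}}}]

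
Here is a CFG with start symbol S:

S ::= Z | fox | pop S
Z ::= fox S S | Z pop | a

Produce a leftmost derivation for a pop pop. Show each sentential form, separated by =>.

S => Z => Z pop => Z pop pop => a pop pop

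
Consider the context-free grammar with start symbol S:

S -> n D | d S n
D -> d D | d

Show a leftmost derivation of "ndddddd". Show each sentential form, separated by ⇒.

S ⇒ nD ⇒ ndD ⇒ nddD ⇒ ndddD ⇒ nddddD ⇒ ndddddD ⇒ ndddddd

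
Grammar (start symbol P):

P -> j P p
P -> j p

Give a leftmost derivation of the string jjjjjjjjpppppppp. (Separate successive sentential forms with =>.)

P => jPp   [P -> j P p]
jPp => jjPpp   [P -> j P p]
jjPpp => jjjPppp   [P -> j P p]
jjjPppp => jjjjPpppp   [P -> j P p]
jjjjPpppp => jjjjjPppppp   [P -> j P p]
jjjjjPppppp => jjjjjjPpppppp   [P -> j P p]
jjjjjjPpppppp => jjjjjjjPppppppp   [P -> j P p]
jjjjjjjPppppppp => jjjjjjjjpppppppp   [P -> j p]

P=>jPp=>jjPpp=>jjjPppp=>jjjjPpppp=>jjjjjPppppp=>jjjjjjPpppppp=>jjjjjjjPppppppp=>jjjjjjjjpppppppp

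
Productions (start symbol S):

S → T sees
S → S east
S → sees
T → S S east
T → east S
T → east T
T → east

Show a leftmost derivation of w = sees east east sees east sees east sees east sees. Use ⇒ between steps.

S ⇒ T sees ⇒ S S east sees ⇒ S east S east sees ⇒ T sees east S east sees ⇒ S S east sees east S east sees ⇒ S east S east sees east S east sees ⇒ sees east S east sees east S east sees ⇒ sees east T sees east sees east S east sees ⇒ sees east east sees east sees east S east sees ⇒ sees east east sees east sees east sees east sees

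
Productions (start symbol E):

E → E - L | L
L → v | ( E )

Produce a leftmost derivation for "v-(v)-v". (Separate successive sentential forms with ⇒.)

E ⇒ E-L   [E → E - L]
E-L ⇒ E-L-L   [E → E - L]
E-L-L ⇒ L-L-L   [E → L]
L-L-L ⇒ v-L-L   [L → v]
v-L-L ⇒ v-(E)-L   [L → ( E )]
v-(E)-L ⇒ v-(L)-L   [E → L]
v-(L)-L ⇒ v-(v)-L   [L → v]
v-(v)-L ⇒ v-(v)-v   [L → v]

E⇒E-L⇒E-L-L⇒L-L-L⇒v-L-L⇒v-(E)-L⇒v-(L)-L⇒v-(v)-L⇒v-(v)-v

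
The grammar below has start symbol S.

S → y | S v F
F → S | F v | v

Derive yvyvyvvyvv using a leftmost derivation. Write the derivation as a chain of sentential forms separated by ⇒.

S ⇒ SvF ⇒ SvFvF ⇒ yvFvF ⇒ yvFvvF ⇒ yvSvvF ⇒ yvSvFvvF ⇒ yvyvFvvF ⇒ yvyvSvvF ⇒ yvyvyvvF ⇒ yvyvyvvS ⇒ yvyvyvvSvF ⇒ yvyvyvvyvF ⇒ yvyvyvvyvv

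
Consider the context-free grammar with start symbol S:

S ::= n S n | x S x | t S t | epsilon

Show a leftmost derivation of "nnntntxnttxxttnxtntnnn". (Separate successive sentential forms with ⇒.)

S ⇒ nSn ⇒ nnSnn ⇒ nnnSnnn ⇒ nnntStnnn ⇒ nnntnSntnnn ⇒ nnntntStntnnn ⇒ nnntntxSxtntnnn ⇒ nnntntxnSnxtntnnn ⇒ nnntntxntStnxtntnnn ⇒ nnntntxnttSttnxtntnnn ⇒ nnntntxnttxSxttnxtntnnn ⇒ nnntntxnttxxttnxtntnnn

S ⇒ nSn   [S ::= n S n]
nSn ⇒ nnSnn   [S ::= n S n]
nnSnn ⇒ nnnSnnn   [S ::= n S n]
nnnSnnn ⇒ nnntStnnn   [S ::= t S t]
nnntStnnn ⇒ nnntnSntnnn   [S ::= n S n]
nnntnSntnnn ⇒ nnntntStntnnn   [S ::= t S t]
nnntntStntnnn ⇒ nnntntxSxtntnnn   [S ::= x S x]
nnntntxSxtntnnn ⇒ nnntntxnSnxtntnnn   [S ::= n S n]
nnntntxnSnxtntnnn ⇒ nnntntxntStnxtntnnn   [S ::= t S t]
nnntntxntStnxtntnnn ⇒ nnntntxnttSttnxtntnnn   [S ::= t S t]
nnntntxnttSttnxtntnnn ⇒ nnntntxnttxSxttnxtntnnn   [S ::= x S x]
nnntntxnttxSxttnxtntnnn ⇒ nnntntxnttxxttnxtntnnn   [S ::= epsilon]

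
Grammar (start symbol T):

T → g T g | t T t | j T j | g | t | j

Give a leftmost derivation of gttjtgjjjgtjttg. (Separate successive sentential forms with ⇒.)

T ⇒ gTg   [T → g T g]
gTg ⇒ gtTtg   [T → t T t]
gtTtg ⇒ gttTttg   [T → t T t]
gttTttg ⇒ gttjTjttg   [T → j T j]
gttjTjttg ⇒ gttjtTtjttg   [T → t T t]
gttjtTtjttg ⇒ gttjtgTgtjttg   [T → g T g]
gttjtgTgtjttg ⇒ gttjtgjTjgtjttg   [T → j T j]
gttjtgjTjgtjttg ⇒ gttjtgjjjgtjttg   [T → j]

T ⇒ gTg ⇒ gtTtg ⇒ gttTttg ⇒ gttjTjttg ⇒ gttjtTtjttg ⇒ gttjtgTgtjttg ⇒ gttjtgjTjgtjttg ⇒ gttjtgjjjgtjttg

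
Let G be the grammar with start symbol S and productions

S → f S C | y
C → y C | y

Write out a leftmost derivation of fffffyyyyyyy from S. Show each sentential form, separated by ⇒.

S ⇒ fSC   [S → f S C]
fSC ⇒ ffSCC   [S → f S C]
ffSCC ⇒ fffSCCC   [S → f S C]
fffSCCC ⇒ ffffSCCCC   [S → f S C]
ffffSCCCC ⇒ fffffSCCCCC   [S → f S C]
fffffSCCCCC ⇒ fffffyCCCCC   [S → y]
fffffyCCCCC ⇒ fffffyyCCCCC   [C → y C]
fffffyyCCCCC ⇒ fffffyyyCCCC   [C → y]
fffffyyyCCCC ⇒ fffffyyyyCCC   [C → y]
fffffyyyyCCC ⇒ fffffyyyyyCC   [C → y]
fffffyyyyyCC ⇒ fffffyyyyyyC   [C → y]
fffffyyyyyyC ⇒ fffffyyyyyyy   [C → y]

S ⇒ fSC ⇒ ffSCC ⇒ fffSCCC ⇒ ffffSCCCC ⇒ fffffSCCCCC ⇒ fffffyCCCCC ⇒ fffffyyCCCCC ⇒ fffffyyyCCCC ⇒ fffffyyyyCCC ⇒ fffffyyyyyCC ⇒ fffffyyyyyyC ⇒ fffffyyyyyyy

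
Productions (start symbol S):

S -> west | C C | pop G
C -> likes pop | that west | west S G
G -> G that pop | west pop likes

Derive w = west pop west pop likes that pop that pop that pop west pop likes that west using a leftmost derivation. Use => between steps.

S => C C => west S G C => west pop G G C => west pop G that pop G C => west pop G that pop that pop G C => west pop G that pop that pop that pop G C => west pop west pop likes that pop that pop that pop G C => west pop west pop likes that pop that pop that pop west pop likes C => west pop west pop likes that pop that pop that pop west pop likes that west

S => C C   [S -> C C]
C C => west S G C   [C -> west S G]
west S G C => west pop G G C   [S -> pop G]
west pop G G C => west pop G that pop G C   [G -> G that pop]
west pop G that pop G C => west pop G that pop that pop G C   [G -> G that pop]
west pop G that pop that pop G C => west pop G that pop that pop that pop G C   [G -> G that pop]
west pop G that pop that pop that pop G C => west pop west pop likes that pop that pop that pop G C   [G -> west pop likes]
west pop west pop likes that pop that pop that pop G C => west pop west pop likes that pop that pop that pop west pop likes C   [G -> west pop likes]
west pop west pop likes that pop that pop that pop west pop likes C => west pop west pop likes that pop that pop that pop west pop likes that west   [C -> that west]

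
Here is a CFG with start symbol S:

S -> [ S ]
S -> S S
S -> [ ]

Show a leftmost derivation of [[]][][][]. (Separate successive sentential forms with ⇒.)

S ⇒ SS ⇒ SSS ⇒ SSSS ⇒ [S]SSS ⇒ [[]]SSS ⇒ [[]][]SS ⇒ [[]][][]S ⇒ [[]][][][]

S ⇒ SS   [S -> S S]
SS ⇒ SSS   [S -> S S]
SSS ⇒ SSSS   [S -> S S]
SSSS ⇒ [S]SSS   [S -> [ S ]]
[S]SSS ⇒ [[]]SSS   [S -> [ ]]
[[]]SSS ⇒ [[]][]SS   [S -> [ ]]
[[]][]SS ⇒ [[]][][]S   [S -> [ ]]
[[]][][]S ⇒ [[]][][][]   [S -> [ ]]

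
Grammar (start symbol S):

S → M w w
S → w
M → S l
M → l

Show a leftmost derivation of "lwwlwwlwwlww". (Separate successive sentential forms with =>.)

S => Mww => Slww => Mwwlww => Slwwlww => Mwwlwwlww => Slwwlwwlww => Mwwlwwlwwlww => lwwlwwlwwlww

S => Mww   [S → M w w]
Mww => Slww   [M → S l]
Slww => Mwwlww   [S → M w w]
Mwwlww => Slwwlww   [M → S l]
Slwwlww => Mwwlwwlww   [S → M w w]
Mwwlwwlww => Slwwlwwlww   [M → S l]
Slwwlwwlww => Mwwlwwlwwlww   [S → M w w]
Mwwlwwlwwlww => lwwlwwlwwlww   [M → l]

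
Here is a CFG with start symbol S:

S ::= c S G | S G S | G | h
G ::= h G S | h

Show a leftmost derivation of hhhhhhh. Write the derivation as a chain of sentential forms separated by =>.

S => G   [S ::= G]
G => hGS   [G ::= h G S]
hGS => hhGSS   [G ::= h G S]
hhGSS => hhhGSSS   [G ::= h G S]
hhhGSSS => hhhhSSS   [G ::= h]
hhhhSSS => hhhhhSS   [S ::= h]
hhhhhSS => hhhhhGS   [S ::= G]
hhhhhGS => hhhhhhS   [G ::= h]
hhhhhhS => hhhhhhh   [S ::= h]

S => G => hGS => hhGSS => hhhGSSS => hhhhSSS => hhhhhSS => hhhhhGS => hhhhhhS => hhhhhhh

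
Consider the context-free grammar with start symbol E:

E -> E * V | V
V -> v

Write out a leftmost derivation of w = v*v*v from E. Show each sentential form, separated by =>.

E => E*V   [E -> E * V]
E*V => E*V*V   [E -> E * V]
E*V*V => V*V*V   [E -> V]
V*V*V => v*V*V   [V -> v]
v*V*V => v*v*V   [V -> v]
v*v*V => v*v*v   [V -> v]

E => E*V => E*V*V => V*V*V => v*V*V => v*v*V => v*v*v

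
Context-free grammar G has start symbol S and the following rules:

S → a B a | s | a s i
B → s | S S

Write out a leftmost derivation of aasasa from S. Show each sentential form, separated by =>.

S => aBa   [S → a B a]
aBa => aSSa   [B → S S]
aSSa => aaBaSa   [S → a B a]
aaBaSa => aasaSa   [B → s]
aasaSa => aasasa   [S → s]

S => aBa => aSSa => aaBaSa => aasaSa => aasasa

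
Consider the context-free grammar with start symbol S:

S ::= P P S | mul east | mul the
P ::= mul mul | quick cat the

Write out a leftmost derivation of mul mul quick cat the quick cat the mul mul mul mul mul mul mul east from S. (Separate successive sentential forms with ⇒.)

S ⇒ P P S ⇒ mul mul P S ⇒ mul mul quick cat the S ⇒ mul mul quick cat the P P S ⇒ mul mul quick cat the quick cat the P S ⇒ mul mul quick cat the quick cat the mul mul S ⇒ mul mul quick cat the quick cat the mul mul P P S ⇒ mul mul quick cat the quick cat the mul mul mul mul P S ⇒ mul mul quick cat the quick cat the mul mul mul mul mul mul S ⇒ mul mul quick cat the quick cat the mul mul mul mul mul mul mul east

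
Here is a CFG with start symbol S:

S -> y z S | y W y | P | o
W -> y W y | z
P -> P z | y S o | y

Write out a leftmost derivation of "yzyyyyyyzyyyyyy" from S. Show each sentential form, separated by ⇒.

S⇒yzS⇒yzyWy⇒yzyyWyy⇒yzyyyWyyy⇒yzyyyyWyyyy⇒yzyyyyyWyyyyy⇒yzyyyyyyWyyyyyy⇒yzyyyyyyzyyyyyy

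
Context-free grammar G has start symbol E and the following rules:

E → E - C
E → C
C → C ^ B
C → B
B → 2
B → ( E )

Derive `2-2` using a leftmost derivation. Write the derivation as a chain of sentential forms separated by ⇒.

E ⇒ E-C ⇒ C-C ⇒ B-C ⇒ 2-C ⇒ 2-B ⇒ 2-2

E ⇒ E-C   [E → E - C]
E-C ⇒ C-C   [E → C]
C-C ⇒ B-C   [C → B]
B-C ⇒ 2-C   [B → 2]
2-C ⇒ 2-B   [C → B]
2-B ⇒ 2-2   [B → 2]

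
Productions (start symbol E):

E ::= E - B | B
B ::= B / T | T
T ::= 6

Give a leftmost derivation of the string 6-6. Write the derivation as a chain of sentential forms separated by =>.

E => E-B => B-B => T-B => 6-B => 6-T => 6-6

E => E-B   [E ::= E - B]
E-B => B-B   [E ::= B]
B-B => T-B   [B ::= T]
T-B => 6-B   [T ::= 6]
6-B => 6-T   [B ::= T]
6-T => 6-6   [T ::= 6]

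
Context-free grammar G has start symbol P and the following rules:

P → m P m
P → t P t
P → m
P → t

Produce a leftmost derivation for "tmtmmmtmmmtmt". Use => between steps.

P => tPt   [P → t P t]
tPt => tmPmt   [P → m P m]
tmPmt => tmtPtmt   [P → t P t]
tmtPtmt => tmtmPmtmt   [P → m P m]
tmtmPmtmt => tmtmmPmmtmt   [P → m P m]
tmtmmPmmtmt => tmtmmmPmmmtmt   [P → m P m]
tmtmmmPmmmtmt => tmtmmmtmmmtmt   [P → t]

P => tPt => tmPmt => tmtPtmt => tmtmPmtmt => tmtmmPmmtmt => tmtmmmPmmmtmt => tmtmmmtmmmtmt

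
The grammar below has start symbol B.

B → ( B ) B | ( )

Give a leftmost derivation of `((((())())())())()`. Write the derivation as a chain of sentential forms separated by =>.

B=>(B)B=>((B)B)B=>(((B)B)B)B=>((((B)B)B)B)B=>((((())B)B)B)B=>((((())())B)B)B=>((((())())())B)B=>((((())())())())B=>((((())())())())()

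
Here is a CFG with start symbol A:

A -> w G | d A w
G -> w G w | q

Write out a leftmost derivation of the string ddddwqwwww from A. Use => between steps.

A => dAw => ddAww => dddAwww => ddddAwwww => ddddwGwwww => ddddwqwwww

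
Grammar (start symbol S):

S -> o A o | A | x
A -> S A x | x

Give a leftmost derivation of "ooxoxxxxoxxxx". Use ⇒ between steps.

S ⇒ A   [S -> A]
A ⇒ SAx   [A -> S A x]
SAx ⇒ AAx   [S -> A]
AAx ⇒ SAxAx   [A -> S A x]
SAxAx ⇒ oAoAxAx   [S -> o A o]
oAoAxAx ⇒ oSAxoAxAx   [A -> S A x]
oSAxoAxAx ⇒ oAAxoAxAx   [S -> A]
oAAxoAxAx ⇒ oSAxAxoAxAx   [A -> S A x]
oSAxAxoAxAx ⇒ ooAoAxAxoAxAx   [S -> o A o]
ooAoAxAxoAxAx ⇒ ooxoAxAxoAxAx   [A -> x]
ooxoAxAxoAxAx ⇒ ooxoxxAxoAxAx   [A -> x]
ooxoxxAxoAxAx ⇒ ooxoxxxxoAxAx   [A -> x]
ooxoxxxxoAxAx ⇒ ooxoxxxxoxxAx   [A -> x]
ooxoxxxxoxxAx ⇒ ooxoxxxxoxxxx   [A -> x]

S ⇒ A ⇒ SAx ⇒ AAx ⇒ SAxAx ⇒ oAoAxAx ⇒ oSAxoAxAx ⇒ oAAxoAxAx ⇒ oSAxAxoAxAx ⇒ ooAoAxAxoAxAx ⇒ ooxoAxAxoAxAx ⇒ ooxoxxAxoAxAx ⇒ ooxoxxxxoAxAx ⇒ ooxoxxxxoxxAx ⇒ ooxoxxxxoxxxx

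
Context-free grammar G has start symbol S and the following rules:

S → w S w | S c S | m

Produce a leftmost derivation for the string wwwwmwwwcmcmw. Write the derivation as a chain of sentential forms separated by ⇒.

S⇒wSw⇒wScSw⇒wScScSw⇒wwSwcScSw⇒wwwSwwcScSw⇒wwwwSwwwcScSw⇒wwwwmwwwcScSw⇒wwwwmwwwcmcSw⇒wwwwmwwwcmcmw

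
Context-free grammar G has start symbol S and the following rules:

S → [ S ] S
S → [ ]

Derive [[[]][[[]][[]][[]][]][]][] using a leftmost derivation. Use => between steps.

S => [S]S => [[S]S]S => [[[]]S]S => [[[]][S]S]S => [[[]][[S]S]S]S => [[[]][[[]]S]S]S => [[[]][[[]][S]S]S]S => [[[]][[[]][[]]S]S]S => [[[]][[[]][[]][S]S]S]S => [[[]][[[]][[]][[]]S]S]S => [[[]][[[]][[]][[]][]]S]S => [[[]][[[]][[]][[]][]][]]S => [[[]][[[]][[]][[]][]][]][]

S => [S]S   [S → [ S ] S]
[S]S => [[S]S]S   [S → [ S ] S]
[[S]S]S => [[[]]S]S   [S → [ ]]
[[[]]S]S => [[[]][S]S]S   [S → [ S ] S]
[[[]][S]S]S => [[[]][[S]S]S]S   [S → [ S ] S]
[[[]][[S]S]S]S => [[[]][[[]]S]S]S   [S → [ ]]
[[[]][[[]]S]S]S => [[[]][[[]][S]S]S]S   [S → [ S ] S]
[[[]][[[]][S]S]S]S => [[[]][[[]][[]]S]S]S   [S → [ ]]
[[[]][[[]][[]]S]S]S => [[[]][[[]][[]][S]S]S]S   [S → [ S ] S]
[[[]][[[]][[]][S]S]S]S => [[[]][[[]][[]][[]]S]S]S   [S → [ ]]
[[[]][[[]][[]][[]]S]S]S => [[[]][[[]][[]][[]][]]S]S   [S → [ ]]
[[[]][[[]][[]][[]][]]S]S => [[[]][[[]][[]][[]][]][]]S   [S → [ ]]
[[[]][[[]][[]][[]][]][]]S => [[[]][[[]][[]][[]][]][]][]   [S → [ ]]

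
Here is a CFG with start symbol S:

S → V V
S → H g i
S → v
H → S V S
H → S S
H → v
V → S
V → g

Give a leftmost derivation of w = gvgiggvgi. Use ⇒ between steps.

S ⇒ Hgi ⇒ SSgi ⇒ VVSgi ⇒ gVSgi ⇒ gSSgi ⇒ gVVSgi ⇒ gSVSgi ⇒ gVVVSgi ⇒ gSVVSgi ⇒ gHgiVVSgi ⇒ gvgiVVSgi ⇒ gvgigVSgi ⇒ gvgiggSgi ⇒ gvgiggvgi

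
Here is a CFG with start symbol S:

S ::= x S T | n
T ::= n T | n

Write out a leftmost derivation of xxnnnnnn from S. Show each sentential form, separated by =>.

S => xST   [S ::= x S T]
xST => xxSTT   [S ::= x S T]
xxSTT => xxnTT   [S ::= n]
xxnTT => xxnnTT   [T ::= n T]
xxnnTT => xxnnnT   [T ::= n]
xxnnnT => xxnnnnT   [T ::= n T]
xxnnnnT => xxnnnnnT   [T ::= n T]
xxnnnnnT => xxnnnnnn   [T ::= n]

S => xST => xxSTT => xxnTT => xxnnTT => xxnnnT => xxnnnnT => xxnnnnnT => xxnnnnnn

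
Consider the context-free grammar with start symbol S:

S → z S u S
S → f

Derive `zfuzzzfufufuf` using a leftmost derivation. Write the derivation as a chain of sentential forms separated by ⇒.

S ⇒ zSuS ⇒ zfuS ⇒ zfuzSuS ⇒ zfuzzSuSuS ⇒ zfuzzzSuSuSuS ⇒ zfuzzzfuSuSuS ⇒ zfuzzzfufuSuS ⇒ zfuzzzfufufuS ⇒ zfuzzzfufufuf

S ⇒ zSuS   [S → z S u S]
zSuS ⇒ zfuS   [S → f]
zfuS ⇒ zfuzSuS   [S → z S u S]
zfuzSuS ⇒ zfuzzSuSuS   [S → z S u S]
zfuzzSuSuS ⇒ zfuzzzSuSuSuS   [S → z S u S]
zfuzzzSuSuSuS ⇒ zfuzzzfuSuSuS   [S → f]
zfuzzzfuSuSuS ⇒ zfuzzzfufuSuS   [S → f]
zfuzzzfufuSuS ⇒ zfuzzzfufufuS   [S → f]
zfuzzzfufufuS ⇒ zfuzzzfufufuf   [S → f]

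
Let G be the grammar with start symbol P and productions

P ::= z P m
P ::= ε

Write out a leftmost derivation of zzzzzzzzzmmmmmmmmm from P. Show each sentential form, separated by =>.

P => zPm => zzPmm => zzzPmmm => zzzzPmmmm => zzzzzPmmmmm => zzzzzzPmmmmmm => zzzzzzzPmmmmmmm => zzzzzzzzPmmmmmmmm => zzzzzzzzzPmmmmmmmmm => zzzzzzzzzmmmmmmmmm

P => zPm   [P ::= z P m]
zPm => zzPmm   [P ::= z P m]
zzPmm => zzzPmmm   [P ::= z P m]
zzzPmmm => zzzzPmmmm   [P ::= z P m]
zzzzPmmmm => zzzzzPmmmmm   [P ::= z P m]
zzzzzPmmmmm => zzzzzzPmmmmmm   [P ::= z P m]
zzzzzzPmmmmmm => zzzzzzzPmmmmmmm   [P ::= z P m]
zzzzzzzPmmmmmmm => zzzzzzzzPmmmmmmmm   [P ::= z P m]
zzzzzzzzPmmmmmmmm => zzzzzzzzzPmmmmmmmmm   [P ::= z P m]
zzzzzzzzzPmmmmmmmmm => zzzzzzzzzmmmmmmmmm   [P ::= ε]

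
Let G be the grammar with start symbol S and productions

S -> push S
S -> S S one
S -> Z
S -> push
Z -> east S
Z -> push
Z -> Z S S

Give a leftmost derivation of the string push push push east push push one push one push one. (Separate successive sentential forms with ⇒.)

S ⇒ S S one   [S -> S S one]
S S one ⇒ push S S one   [S -> push S]
push S S one ⇒ push push S S one   [S -> push S]
push push S S one ⇒ push push S S one S one   [S -> S S one]
push push S S one S one ⇒ push push push S S one S one   [S -> push S]
push push push S S one S one ⇒ push push push S S one S one S one   [S -> S S one]
push push push S S one S one S one ⇒ push push push Z S one S one S one   [S -> Z]
push push push Z S one S one S one ⇒ push push push east S S one S one S one   [Z -> east S]
push push push east S S one S one S one ⇒ push push push east push S one S one S one   [S -> push]
push push push east push S one S one S one ⇒ push push push east push push one S one S one   [S -> push]
push push push east push push one S one S one ⇒ push push push east push push one push one S one   [S -> push]
push push push east push push one push one S one ⇒ push push push east push push one push one push one   [S -> push]

S ⇒ S S one ⇒ push S S one ⇒ push push S S one ⇒ push push S S one S one ⇒ push push push S S one S one ⇒ push push push S S one S one S one ⇒ push push push Z S one S one S one ⇒ push push push east S S one S one S one ⇒ push push push east push S one S one S one ⇒ push push push east push push one S one S one ⇒ push push push east push push one push one S one ⇒ push push push east push push one push one push one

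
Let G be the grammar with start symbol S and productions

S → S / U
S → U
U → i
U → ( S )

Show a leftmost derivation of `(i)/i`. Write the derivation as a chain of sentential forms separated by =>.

S=>S/U=>U/U=>(S)/U=>(U)/U=>(i)/U=>(i)/i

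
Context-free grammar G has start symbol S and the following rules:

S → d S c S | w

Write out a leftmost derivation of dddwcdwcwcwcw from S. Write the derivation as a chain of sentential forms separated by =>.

S => dScS => ddScScS => dddScScScS => dddwcScScS => dddwcdScScScS => dddwcdwcScScS => dddwcdwcwcScS => dddwcdwcwcwcS => dddwcdwcwcwcw

S => dScS   [S → d S c S]
dScS => ddScScS   [S → d S c S]
ddScScS => dddScScScS   [S → d S c S]
dddScScScS => dddwcScScS   [S → w]
dddwcScScS => dddwcdScScScS   [S → d S c S]
dddwcdScScScS => dddwcdwcScScS   [S → w]
dddwcdwcScScS => dddwcdwcwcScS   [S → w]
dddwcdwcwcScS => dddwcdwcwcwcS   [S → w]
dddwcdwcwcwcS => dddwcdwcwcwcw   [S → w]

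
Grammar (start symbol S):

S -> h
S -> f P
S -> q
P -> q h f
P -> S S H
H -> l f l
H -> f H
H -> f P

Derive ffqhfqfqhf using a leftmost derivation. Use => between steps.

S => fP   [S -> f P]
fP => fSSH   [P -> S S H]
fSSH => ffPSH   [S -> f P]
ffPSH => ffqhfSH   [P -> q h f]
ffqhfSH => ffqhfqH   [S -> q]
ffqhfqH => ffqhfqfP   [H -> f P]
ffqhfqfP => ffqhfqfqhf   [P -> q h f]

S=>fP=>fSSH=>ffPSH=>ffqhfSH=>ffqhfqH=>ffqhfqfP=>ffqhfqfqhf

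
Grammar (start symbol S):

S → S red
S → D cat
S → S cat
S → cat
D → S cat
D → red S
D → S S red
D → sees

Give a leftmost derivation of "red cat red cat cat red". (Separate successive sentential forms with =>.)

S => S red => S cat red => D cat cat red => red S cat cat red => red S red cat cat red => red cat red cat cat red

S => S red   [S → S red]
S red => S cat red   [S → S cat]
S cat red => D cat cat red   [S → D cat]
D cat cat red => red S cat cat red   [D → red S]
red S cat cat red => red S red cat cat red   [S → S red]
red S red cat cat red => red cat red cat cat red   [S → cat]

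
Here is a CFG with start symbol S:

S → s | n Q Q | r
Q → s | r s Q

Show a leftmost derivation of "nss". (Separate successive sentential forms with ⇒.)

S⇒nQQ⇒nsQ⇒nss

S ⇒ nQQ   [S → n Q Q]
nQQ ⇒ nsQ   [Q → s]
nsQ ⇒ nss   [Q → s]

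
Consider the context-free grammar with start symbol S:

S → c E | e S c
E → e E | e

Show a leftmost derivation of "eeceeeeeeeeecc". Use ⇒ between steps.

S ⇒ eSc ⇒ eeScc ⇒ eecEcc ⇒ eeceEcc ⇒ eeceeEcc ⇒ eeceeeEcc ⇒ eeceeeeEcc ⇒ eeceeeeeEcc ⇒ eeceeeeeeEcc ⇒ eeceeeeeeeEcc ⇒ eeceeeeeeeeEcc ⇒ eeceeeeeeeeecc

S ⇒ eSc   [S → e S c]
eSc ⇒ eeScc   [S → e S c]
eeScc ⇒ eecEcc   [S → c E]
eecEcc ⇒ eeceEcc   [E → e E]
eeceEcc ⇒ eeceeEcc   [E → e E]
eeceeEcc ⇒ eeceeeEcc   [E → e E]
eeceeeEcc ⇒ eeceeeeEcc   [E → e E]
eeceeeeEcc ⇒ eeceeeeeEcc   [E → e E]
eeceeeeeEcc ⇒ eeceeeeeeEcc   [E → e E]
eeceeeeeeEcc ⇒ eeceeeeeeeEcc   [E → e E]
eeceeeeeeeEcc ⇒ eeceeeeeeeeEcc   [E → e E]
eeceeeeeeeeEcc ⇒ eeceeeeeeeeecc   [E → e]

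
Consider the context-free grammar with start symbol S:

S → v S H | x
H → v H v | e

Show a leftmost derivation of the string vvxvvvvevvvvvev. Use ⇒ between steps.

S ⇒ vSH ⇒ vvSHH ⇒ vvxHH ⇒ vvxvHvH ⇒ vvxvvHvvH ⇒ vvxvvvHvvvH ⇒ vvxvvvvHvvvvH ⇒ vvxvvvvevvvvH ⇒ vvxvvvvevvvvvHv ⇒ vvxvvvvevvvvvev

S ⇒ vSH   [S → v S H]
vSH ⇒ vvSHH   [S → v S H]
vvSHH ⇒ vvxHH   [S → x]
vvxHH ⇒ vvxvHvH   [H → v H v]
vvxvHvH ⇒ vvxvvHvvH   [H → v H v]
vvxvvHvvH ⇒ vvxvvvHvvvH   [H → v H v]
vvxvvvHvvvH ⇒ vvxvvvvHvvvvH   [H → v H v]
vvxvvvvHvvvvH ⇒ vvxvvvvevvvvH   [H → e]
vvxvvvvevvvvH ⇒ vvxvvvvevvvvvHv   [H → v H v]
vvxvvvvevvvvvHv ⇒ vvxvvvvevvvvvev   [H → e]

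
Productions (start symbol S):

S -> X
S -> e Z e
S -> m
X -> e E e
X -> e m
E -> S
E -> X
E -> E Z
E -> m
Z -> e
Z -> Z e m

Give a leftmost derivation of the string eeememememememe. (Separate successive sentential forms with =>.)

S => eZe => eZeme => eZememe => eZemememe => eZememememe => eZemememememe => eZememememememe => eeememememememe

S => eZe   [S -> e Z e]
eZe => eZeme   [Z -> Z e m]
eZeme => eZememe   [Z -> Z e m]
eZememe => eZemememe   [Z -> Z e m]
eZemememe => eZememememe   [Z -> Z e m]
eZememememe => eZemememememe   [Z -> Z e m]
eZemememememe => eZememememememe   [Z -> Z e m]
eZememememememe => eeememememememe   [Z -> e]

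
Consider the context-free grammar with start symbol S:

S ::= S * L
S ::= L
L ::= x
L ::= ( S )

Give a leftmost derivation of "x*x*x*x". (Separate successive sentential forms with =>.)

S => S*L => S*L*L => S*L*L*L => L*L*L*L => x*L*L*L => x*x*L*L => x*x*x*L => x*x*x*x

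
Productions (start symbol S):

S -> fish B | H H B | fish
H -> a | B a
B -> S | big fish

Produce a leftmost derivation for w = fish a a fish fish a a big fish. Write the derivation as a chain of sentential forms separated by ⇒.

S ⇒ H H B ⇒ B a H B ⇒ S a H B ⇒ fish a H B ⇒ fish a a B ⇒ fish a a S ⇒ fish a a H H B ⇒ fish a a B a H B ⇒ fish a a S a H B ⇒ fish a a fish B a H B ⇒ fish a a fish S a H B ⇒ fish a a fish fish a H B ⇒ fish a a fish fish a a B ⇒ fish a a fish fish a a big fish

S ⇒ H H B   [S -> H H B]
H H B ⇒ B a H B   [H -> B a]
B a H B ⇒ S a H B   [B -> S]
S a H B ⇒ fish a H B   [S -> fish]
fish a H B ⇒ fish a a B   [H -> a]
fish a a B ⇒ fish a a S   [B -> S]
fish a a S ⇒ fish a a H H B   [S -> H H B]
fish a a H H B ⇒ fish a a B a H B   [H -> B a]
fish a a B a H B ⇒ fish a a S a H B   [B -> S]
fish a a S a H B ⇒ fish a a fish B a H B   [S -> fish B]
fish a a fish B a H B ⇒ fish a a fish S a H B   [B -> S]
fish a a fish S a H B ⇒ fish a a fish fish a H B   [S -> fish]
fish a a fish fish a H B ⇒ fish a a fish fish a a B   [H -> a]
fish a a fish fish a a B ⇒ fish a a fish fish a a big fish   [B -> big fish]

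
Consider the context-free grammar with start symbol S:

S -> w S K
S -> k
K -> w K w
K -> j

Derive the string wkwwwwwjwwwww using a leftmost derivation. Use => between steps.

S=>wSK=>wkK=>wkwKw=>wkwwKww=>wkwwwKwww=>wkwwwwKwwww=>wkwwwwwKwwwww=>wkwwwwwjwwwww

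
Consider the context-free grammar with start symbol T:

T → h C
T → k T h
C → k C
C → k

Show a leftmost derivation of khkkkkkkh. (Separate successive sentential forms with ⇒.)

T ⇒ kTh   [T → k T h]
kTh ⇒ khCh   [T → h C]
khCh ⇒ khkCh   [C → k C]
khkCh ⇒ khkkCh   [C → k C]
khkkCh ⇒ khkkkCh   [C → k C]
khkkkCh ⇒ khkkkkCh   [C → k C]
khkkkkCh ⇒ khkkkkkCh   [C → k C]
khkkkkkCh ⇒ khkkkkkkh   [C → k]

T ⇒ kTh ⇒ khCh ⇒ khkCh ⇒ khkkCh ⇒ khkkkCh ⇒ khkkkkCh ⇒ khkkkkkCh ⇒ khkkkkkkh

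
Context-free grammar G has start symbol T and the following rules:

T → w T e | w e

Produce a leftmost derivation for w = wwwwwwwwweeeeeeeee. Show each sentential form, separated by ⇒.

T ⇒ wTe ⇒ wwTee ⇒ wwwTeee ⇒ wwwwTeeee ⇒ wwwwwTeeeee ⇒ wwwwwwTeeeeee ⇒ wwwwwwwTeeeeeee ⇒ wwwwwwwwTeeeeeeee ⇒ wwwwwwwwweeeeeeeee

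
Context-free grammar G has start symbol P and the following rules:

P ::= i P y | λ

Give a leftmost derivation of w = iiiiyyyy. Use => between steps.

P => iPy   [P ::= i P y]
iPy => iiPyy   [P ::= i P y]
iiPyy => iiiPyyy   [P ::= i P y]
iiiPyyy => iiiiPyyyy   [P ::= i P y]
iiiiPyyyy => iiiiyyyy   [P ::= λ]

P => iPy => iiPyy => iiiPyyy => iiiiPyyyy => iiiiyyyy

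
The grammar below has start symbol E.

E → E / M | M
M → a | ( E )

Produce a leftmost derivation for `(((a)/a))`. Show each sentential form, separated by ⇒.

E ⇒ M ⇒ (E) ⇒ (M) ⇒ ((E)) ⇒ ((E/M)) ⇒ ((M/M)) ⇒ (((E)/M)) ⇒ (((M)/M)) ⇒ (((a)/M)) ⇒ (((a)/a))

E ⇒ M   [E → M]
M ⇒ (E)   [M → ( E )]
(E) ⇒ (M)   [E → M]
(M) ⇒ ((E))   [M → ( E )]
((E)) ⇒ ((E/M))   [E → E / M]
((E/M)) ⇒ ((M/M))   [E → M]
((M/M)) ⇒ (((E)/M))   [M → ( E )]
(((E)/M)) ⇒ (((M)/M))   [E → M]
(((M)/M)) ⇒ (((a)/M))   [M → a]
(((a)/M)) ⇒ (((a)/a))   [M → a]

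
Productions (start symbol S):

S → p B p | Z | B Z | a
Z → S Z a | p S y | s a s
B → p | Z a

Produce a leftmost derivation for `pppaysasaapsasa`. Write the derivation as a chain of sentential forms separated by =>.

S=>Z=>SZa=>pBpZa=>pZapZa=>pSZaapZa=>pBZZaapZa=>ppZZaapZa=>pppSyZaapZa=>pppayZaapZa=>pppaysasaapZa=>pppaysasaapsasa

S => Z   [S → Z]
Z => SZa   [Z → S Z a]
SZa => pBpZa   [S → p B p]
pBpZa => pZapZa   [B → Z a]
pZapZa => pSZaapZa   [Z → S Z a]
pSZaapZa => pBZZaapZa   [S → B Z]
pBZZaapZa => ppZZaapZa   [B → p]
ppZZaapZa => pppSyZaapZa   [Z → p S y]
pppSyZaapZa => pppayZaapZa   [S → a]
pppayZaapZa => pppaysasaapZa   [Z → s a s]
pppaysasaapZa => pppaysasaapsasa   [Z → s a s]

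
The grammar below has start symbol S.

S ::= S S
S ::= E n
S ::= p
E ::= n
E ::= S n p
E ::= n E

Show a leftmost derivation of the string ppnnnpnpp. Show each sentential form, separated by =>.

S => SS   [S ::= S S]
SS => SSS   [S ::= S S]
SSS => SSSS   [S ::= S S]
SSSS => pSSS   [S ::= p]
pSSS => pEnSS   [S ::= E n]
pEnSS => pSnpnSS   [E ::= S n p]
pSnpnSS => pSSnpnSS   [S ::= S S]
pSSnpnSS => ppSnpnSS   [S ::= p]
ppSnpnSS => ppEnnpnSS   [S ::= E n]
ppEnnpnSS => ppnnnpnSS   [E ::= n]
ppnnnpnSS => ppnnnpnpS   [S ::= p]
ppnnnpnpS => ppnnnpnpp   [S ::= p]

S=>SS=>SSS=>SSSS=>pSSS=>pEnSS=>pSnpnSS=>pSSnpnSS=>ppSnpnSS=>ppEnnpnSS=>ppnnnpnSS=>ppnnnpnpS=>ppnnnpnpp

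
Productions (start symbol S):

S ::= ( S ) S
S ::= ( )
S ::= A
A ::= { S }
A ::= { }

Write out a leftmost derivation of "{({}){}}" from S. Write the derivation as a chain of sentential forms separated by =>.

S => A   [S ::= A]
A => {S}   [A ::= { S }]
{S} => {(S)S}   [S ::= ( S ) S]
{(S)S} => {(A)S}   [S ::= A]
{(A)S} => {({})S}   [A ::= { }]
{({})S} => {({})A}   [S ::= A]
{({})A} => {({}){}}   [A ::= { }]

S => A => {S} => {(S)S} => {(A)S} => {({})S} => {({})A} => {({}){}}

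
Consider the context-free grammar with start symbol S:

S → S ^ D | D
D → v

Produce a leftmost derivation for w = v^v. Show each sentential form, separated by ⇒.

S ⇒ S^D ⇒ D^D ⇒ v^D ⇒ v^v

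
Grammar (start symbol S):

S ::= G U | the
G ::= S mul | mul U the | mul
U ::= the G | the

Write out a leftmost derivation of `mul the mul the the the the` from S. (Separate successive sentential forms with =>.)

S => G U   [S ::= G U]
G U => mul U the U   [G ::= mul U the]
mul U the U => mul the G the U   [U ::= the G]
mul the G the U => mul the mul U the the U   [G ::= mul U the]
mul the mul U the the U => mul the mul the the the U   [U ::= the]
mul the mul the the the U => mul the mul the the the the   [U ::= the]

S => G U => mul U the U => mul the G the U => mul the mul U the the U => mul the mul the the the U => mul the mul the the the the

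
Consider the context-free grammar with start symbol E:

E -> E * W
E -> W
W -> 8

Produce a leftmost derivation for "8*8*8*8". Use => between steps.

E=>E*W=>E*W*W=>E*W*W*W=>W*W*W*W=>8*W*W*W=>8*8*W*W=>8*8*8*W=>8*8*8*8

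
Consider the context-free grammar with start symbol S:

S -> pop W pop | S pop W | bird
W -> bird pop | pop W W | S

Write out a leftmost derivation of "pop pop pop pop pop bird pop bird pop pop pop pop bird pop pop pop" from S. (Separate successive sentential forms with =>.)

S => pop W pop => pop pop W W pop => pop pop S W pop => pop pop pop W pop W pop => pop pop pop S pop W pop => pop pop pop pop W pop pop W pop => pop pop pop pop pop W W pop pop W pop => pop pop pop pop pop bird pop W pop pop W pop => pop pop pop pop pop bird pop bird pop pop pop W pop => pop pop pop pop pop bird pop bird pop pop pop S pop => pop pop pop pop pop bird pop bird pop pop pop pop W pop pop => pop pop pop pop pop bird pop bird pop pop pop pop bird pop pop pop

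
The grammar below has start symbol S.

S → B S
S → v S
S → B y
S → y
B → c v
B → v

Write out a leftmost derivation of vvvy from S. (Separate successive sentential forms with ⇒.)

S ⇒ vS ⇒ vBS ⇒ vvS ⇒ vvBy ⇒ vvvy

S ⇒ vS   [S → v S]
vS ⇒ vBS   [S → B S]
vBS ⇒ vvS   [B → v]
vvS ⇒ vvBy   [S → B y]
vvBy ⇒ vvvy   [B → v]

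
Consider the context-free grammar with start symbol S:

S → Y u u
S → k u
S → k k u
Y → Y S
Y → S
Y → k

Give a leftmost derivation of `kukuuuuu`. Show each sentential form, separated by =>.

S => Yuu   [S → Y u u]
Yuu => YSuu   [Y → Y S]
YSuu => SSuu   [Y → S]
SSuu => kuSuu   [S → k u]
kuSuu => kuYuuuu   [S → Y u u]
kuYuuuu => kuSuuuu   [Y → S]
kuSuuuu => kukuuuuu   [S → k u]

S => Yuu => YSuu => SSuu => kuSuu => kuYuuuu => kuSuuuu => kukuuuuu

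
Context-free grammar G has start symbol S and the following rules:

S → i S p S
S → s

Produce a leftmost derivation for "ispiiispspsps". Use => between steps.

S => iSpS   [S → i S p S]
iSpS => ispS   [S → s]
ispS => ispiSpS   [S → i S p S]
ispiSpS => ispiiSpSpS   [S → i S p S]
ispiiSpSpS => ispiiiSpSpSpS   [S → i S p S]
ispiiiSpSpSpS => ispiiispSpSpS   [S → s]
ispiiispSpSpS => ispiiispspSpS   [S → s]
ispiiispspSpS => ispiiispspspS   [S → s]
ispiiispspspS => ispiiispspsps   [S → s]

S=>iSpS=>ispS=>ispiSpS=>ispiiSpSpS=>ispiiiSpSpSpS=>ispiiispSpSpS=>ispiiispspSpS=>ispiiispspspS=>ispiiispspsps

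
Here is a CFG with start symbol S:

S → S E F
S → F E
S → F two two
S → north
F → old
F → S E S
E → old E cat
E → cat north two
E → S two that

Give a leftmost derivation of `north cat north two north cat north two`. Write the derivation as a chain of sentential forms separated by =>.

S => F E => S E S E => north E S E => north cat north two S E => north cat north two north E => north cat north two north cat north two

S => F E   [S → F E]
F E => S E S E   [F → S E S]
S E S E => north E S E   [S → north]
north E S E => north cat north two S E   [E → cat north two]
north cat north two S E => north cat north two north E   [S → north]
north cat north two north E => north cat north two north cat north two   [E → cat north two]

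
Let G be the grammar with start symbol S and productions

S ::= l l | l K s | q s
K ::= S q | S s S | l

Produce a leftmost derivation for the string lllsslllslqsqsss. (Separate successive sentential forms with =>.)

S=>lKs=>lSsSs=>llKssSs=>lllssSs=>lllsslKss=>lllsslSsSss=>lllsslllsSss=>lllsslllslKsss=>lllsslllslSqsss=>lllsslllslqsqsss

S => lKs   [S ::= l K s]
lKs => lSsSs   [K ::= S s S]
lSsSs => llKssSs   [S ::= l K s]
llKssSs => lllssSs   [K ::= l]
lllssSs => lllsslKss   [S ::= l K s]
lllsslKss => lllsslSsSss   [K ::= S s S]
lllsslSsSss => lllsslllsSss   [S ::= l l]
lllsslllsSss => lllsslllslKsss   [S ::= l K s]
lllsslllslKsss => lllsslllslSqsss   [K ::= S q]
lllsslllslSqsss => lllsslllslqsqsss   [S ::= q s]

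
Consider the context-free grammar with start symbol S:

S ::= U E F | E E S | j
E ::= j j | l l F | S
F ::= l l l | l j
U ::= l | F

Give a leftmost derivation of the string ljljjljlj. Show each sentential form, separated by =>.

S => UEF => FEF => ljEF => ljSF => ljUEFF => ljlEFF => ljljjFF => ljljjljF => ljljjljlj

S => UEF   [S ::= U E F]
UEF => FEF   [U ::= F]
FEF => ljEF   [F ::= l j]
ljEF => ljSF   [E ::= S]
ljSF => ljUEFF   [S ::= U E F]
ljUEFF => ljlEFF   [U ::= l]
ljlEFF => ljljjFF   [E ::= j j]
ljljjFF => ljljjljF   [F ::= l j]
ljljjljF => ljljjljlj   [F ::= l j]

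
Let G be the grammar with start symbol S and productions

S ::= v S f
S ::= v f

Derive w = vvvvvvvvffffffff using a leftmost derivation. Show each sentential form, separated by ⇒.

S ⇒ vSf ⇒ vvSff ⇒ vvvSfff ⇒ vvvvSffff ⇒ vvvvvSfffff ⇒ vvvvvvSffffff ⇒ vvvvvvvSfffffff ⇒ vvvvvvvvffffffff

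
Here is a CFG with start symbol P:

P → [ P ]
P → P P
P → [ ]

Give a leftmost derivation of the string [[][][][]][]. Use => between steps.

P => PP => [P]P => [PP]P => [PPP]P => [PPPP]P => [[]PPP]P => [[][]PP]P => [[][][]P]P => [[][][][]]P => [[][][][]][]

P => PP   [P → P P]
PP => [P]P   [P → [ P ]]
[P]P => [PP]P   [P → P P]
[PP]P => [PPP]P   [P → P P]
[PPP]P => [PPPP]P   [P → P P]
[PPPP]P => [[]PPP]P   [P → [ ]]
[[]PPP]P => [[][]PP]P   [P → [ ]]
[[][]PP]P => [[][][]P]P   [P → [ ]]
[[][][]P]P => [[][][][]]P   [P → [ ]]
[[][][][]]P => [[][][][]][]   [P → [ ]]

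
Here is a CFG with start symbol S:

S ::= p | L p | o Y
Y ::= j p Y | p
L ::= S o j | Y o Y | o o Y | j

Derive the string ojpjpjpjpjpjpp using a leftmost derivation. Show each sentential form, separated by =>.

S => oY   [S ::= o Y]
oY => ojpY   [Y ::= j p Y]
ojpY => ojpjpY   [Y ::= j p Y]
ojpjpY => ojpjpjpY   [Y ::= j p Y]
ojpjpjpY => ojpjpjpjpY   [Y ::= j p Y]
ojpjpjpjpY => ojpjpjpjpjpY   [Y ::= j p Y]
ojpjpjpjpjpY => ojpjpjpjpjpjpY   [Y ::= j p Y]
ojpjpjpjpjpjpY => ojpjpjpjpjpjpp   [Y ::= p]

S=>oY=>ojpY=>ojpjpY=>ojpjpjpY=>ojpjpjpjpY=>ojpjpjpjpjpY=>ojpjpjpjpjpjpY=>ojpjpjpjpjpjpp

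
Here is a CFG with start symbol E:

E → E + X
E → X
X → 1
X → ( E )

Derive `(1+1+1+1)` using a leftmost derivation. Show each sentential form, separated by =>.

E => X => (E) => (E+X) => (E+X+X) => (E+X+X+X) => (X+X+X+X) => (1+X+X+X) => (1+1+X+X) => (1+1+1+X) => (1+1+1+1)

E => X   [E → X]
X => (E)   [X → ( E )]
(E) => (E+X)   [E → E + X]
(E+X) => (E+X+X)   [E → E + X]
(E+X+X) => (E+X+X+X)   [E → E + X]
(E+X+X+X) => (X+X+X+X)   [E → X]
(X+X+X+X) => (1+X+X+X)   [X → 1]
(1+X+X+X) => (1+1+X+X)   [X → 1]
(1+1+X+X) => (1+1+1+X)   [X → 1]
(1+1+1+X) => (1+1+1+1)   [X → 1]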